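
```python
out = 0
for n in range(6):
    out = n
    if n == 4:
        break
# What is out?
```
Trace:
  out=0
  out=0, n=0
  out=1, n=1
  out=2, n=2
  out=3, n=3
  out=4, n=4

Final answer: 4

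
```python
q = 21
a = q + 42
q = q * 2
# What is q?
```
Trace:
  q=21
  q=21, a=63
  q=42, a=63

Final answer: 42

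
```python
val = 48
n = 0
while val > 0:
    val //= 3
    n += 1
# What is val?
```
Trace:
  val=48
  val=48, n=0
  val=16, n=1
  val=5, n=2
  val=1, n=3
  val=0, n=4

Final answer: 0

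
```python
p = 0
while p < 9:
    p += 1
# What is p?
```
Trace:
  p=0
  p=1
  p=2
  p=3
  p=4
  p=5
  p=6
  p=7
  p=8
  p=9

Final answer: 9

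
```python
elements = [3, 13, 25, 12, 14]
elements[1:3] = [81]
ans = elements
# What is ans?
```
Trace:
  elements=[3, 13, 25, 12, 14]
  elements=[3, 81, 12, 14]
  elements=[3, 81, 12, 14], ans=[3, 81, 12, 14]

Final answer: [3, 81, 12, 14]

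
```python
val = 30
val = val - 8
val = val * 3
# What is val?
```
Trace:
  val=30
  val=22
  val=66

Final answer: 66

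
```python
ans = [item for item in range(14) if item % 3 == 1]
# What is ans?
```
Trace:
  item=0
  item=1
  item=2
  item=3
  item=4
  item=5
  item=6
  item=7
  item=8
  item=9
  item=10
  item=11
  item=12
  item=13
  ans=[1, 4, 7, 10, 13]

Final answer: [1, 4, 7, 10, 13]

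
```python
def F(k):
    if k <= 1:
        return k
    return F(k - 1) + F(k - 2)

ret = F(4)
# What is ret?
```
Call trace (a repeated sub-call is expanded the first time; later identical calls just restate its return value):
F(k=4)
  F(k=3)
    F(k=2)
      F(k=1)
      -> return 1
      F(k=0)
      -> return 0
    -> return 1
    F(k=1)
    -> return 1
  -> return 2
  F(k=2) -> return 1  (same call as traced above)
-> return 3

Final answer: 3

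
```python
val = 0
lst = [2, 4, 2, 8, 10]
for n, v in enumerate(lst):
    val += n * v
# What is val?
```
Trace:
  val=0
  val=0, n=0, v=2
  val=4, n=1, v=4
  val=8, n=2, v=2
  val=32, n=3, v=8
  val=72, n=4, v=10

Final answer: 72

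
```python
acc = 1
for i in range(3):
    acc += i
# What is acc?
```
Trace:
  acc=1
  acc=1, i=0
  acc=2, i=1
  acc=4, i=2

Final answer: 4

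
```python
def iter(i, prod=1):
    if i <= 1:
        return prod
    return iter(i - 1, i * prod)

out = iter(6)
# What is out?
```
Call trace:
iter(i=6, prod=1)
  iter(i=5, prod=6)
    iter(i=4, prod=30)
      iter(i=3, prod=120)
        iter(i=2, prod=360)
          iter(i=1, prod=720)
          -> return 720
        -> return 720
      -> return 720
    -> return 720
  -> return 720
-> return 720

Final answer: 720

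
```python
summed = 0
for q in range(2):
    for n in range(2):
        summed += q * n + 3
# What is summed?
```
Trace:
  summed=0
  summed=3, q=0, n=0
  summed=6, q=0, n=1
  summed=9, q=1, n=0
  summed=13, q=1, n=1

Final answer: 13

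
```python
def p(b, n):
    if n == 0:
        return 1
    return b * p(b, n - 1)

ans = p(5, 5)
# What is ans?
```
Call trace:
p(b=5, n=5)
  p(b=5, n=4)
    p(b=5, n=3)
      p(b=5, n=2)
        p(b=5, n=1)
          p(b=5, n=0)
          -> return 1
        -> return 5
      -> return 25
    -> return 125
  -> return 625
-> return 3125

Final answer: 3125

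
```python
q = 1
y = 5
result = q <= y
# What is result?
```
Trace:
  q=1
  q=1, y=5
  q=1, y=5, result=True

Final answer: True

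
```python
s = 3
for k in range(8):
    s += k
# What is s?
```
Trace:
  s=3
  s=3, k=0
  s=4, k=1
  s=6, k=2
  s=9, k=3
  s=13, k=4
  s=18, k=5
  s=24, k=6
  s=31, k=7

Final answer: 31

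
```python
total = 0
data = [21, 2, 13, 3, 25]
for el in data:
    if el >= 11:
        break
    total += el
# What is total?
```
Trace:
  total=0
  total=0, el=21

Final answer: 0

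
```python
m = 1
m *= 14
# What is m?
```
Trace:
  m=1
  m=14

Final answer: 14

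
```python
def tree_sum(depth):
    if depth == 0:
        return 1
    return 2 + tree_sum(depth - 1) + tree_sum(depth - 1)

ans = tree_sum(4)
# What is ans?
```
Call trace (a repeated sub-call is expanded the first time; later identical calls just restate its return value):
tree_sum(depth=4)
  tree_sum(depth=3)
    tree_sum(depth=2)
      tree_sum(depth=1)
        tree_sum(depth=0)
        -> return 1
        tree_sum(depth=0)
        -> return 1
      -> return 4
      tree_sum(depth=1) -> return 4  (same call as traced above)
    -> return 10
    tree_sum(depth=2) -> return 10  (same call as traced above)
  -> return 22
  tree_sum(depth=3) -> return 22  (same call as traced above)
-> return 46

Final answer: 46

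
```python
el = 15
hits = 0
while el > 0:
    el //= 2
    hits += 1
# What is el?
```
Trace:
  el=15
  el=15, hits=0
  el=7, hits=1
  el=3, hits=2
  el=1, hits=3
  el=0, hits=4

Final answer: 0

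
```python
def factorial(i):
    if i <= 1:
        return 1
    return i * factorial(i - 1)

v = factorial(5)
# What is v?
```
Call trace:
factorial(i=5)
  factorial(i=4)
    factorial(i=3)
      factorial(i=2)
        factorial(i=1)
        -> return 1
      -> return 2
    -> return 6
  -> return 24
-> return 120

Final answer: 120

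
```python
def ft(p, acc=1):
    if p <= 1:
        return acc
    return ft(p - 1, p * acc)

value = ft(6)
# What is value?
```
Call trace:
ft(p=6, acc=1)
  ft(p=5, acc=6)
    ft(p=4, acc=30)
      ft(p=3, acc=120)
        ft(p=2, acc=360)
          ft(p=1, acc=720)
          -> return 720
        -> return 720
      -> return 720
    -> return 720
  -> return 720
-> return 720

Final answer: 720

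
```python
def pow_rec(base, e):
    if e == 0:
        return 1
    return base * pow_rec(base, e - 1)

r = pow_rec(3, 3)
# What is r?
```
Call trace:
pow_rec(base=3, e=3)
  pow_rec(base=3, e=2)
    pow_rec(base=3, e=1)
      pow_rec(base=3, e=0)
      -> return 1
    -> return 3
  -> return 9
-> return 27

Final answer: 27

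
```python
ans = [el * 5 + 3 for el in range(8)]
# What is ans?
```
Trace:
  el=0
  el=1
  el=2
  el=3
  el=4
  el=5
  el=6
  el=7
  ans=[3, 8, 13, 18, 23, 28, 33, 38]

Final answer: [3, 8, 13, 18, 23, 28, 33, 38]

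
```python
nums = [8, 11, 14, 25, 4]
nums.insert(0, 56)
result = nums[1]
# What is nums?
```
Trace:
  nums=[8, 11, 14, 25, 4]
  nums=[56, 8, 11, 14, 25, 4]
  nums=[56, 8, 11, 14, 25, 4], result=8

Final answer: [56, 8, 11, 14, 25, 4]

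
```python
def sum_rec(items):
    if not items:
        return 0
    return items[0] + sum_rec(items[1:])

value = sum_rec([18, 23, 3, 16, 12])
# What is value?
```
Call trace:
sum_rec(items=[18, 23, 3, 16, 12])
  sum_rec(items=[23, 3, 16, 12])
    sum_rec(items=[3, 16, 12])
      sum_rec(items=[16, 12])
        sum_rec(items=[12])
          sum_rec(items=[])
          -> return 0
        -> return 12
      -> return 28
    -> return 31
  -> return 54
-> return 72

Final answer: 72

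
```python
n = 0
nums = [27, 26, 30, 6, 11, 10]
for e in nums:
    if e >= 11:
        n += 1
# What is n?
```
Trace:
  n=0
  n=1, e=27
  n=2, e=26
  n=3, e=30
  n=3, e=6
  n=4, e=11
  n=4, e=10

Final answer: 4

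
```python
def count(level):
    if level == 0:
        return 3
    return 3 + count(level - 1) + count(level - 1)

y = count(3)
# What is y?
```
Call trace (a repeated sub-call is expanded the first time; later identical calls just restate its return value):
count(level=3)
  count(level=2)
    count(level=1)
      count(level=0)
      -> return 3
      count(level=0)
      -> return 3
    -> return 9
    count(level=1) -> return 9  (same call as traced above)
  -> return 21
  count(level=2) -> return 21  (same call as traced above)
-> return 45

Final answer: 45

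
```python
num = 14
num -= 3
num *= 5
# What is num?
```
Trace:
  num=14
  num=11
  num=55

Final answer: 55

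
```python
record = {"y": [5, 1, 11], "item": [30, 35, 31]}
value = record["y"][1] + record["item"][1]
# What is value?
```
Trace:
  record={'y': [5, 1, 11], 'item': [30, 35, 31]}
  record={'y': [5, 1, 11], 'item': [30, 35, 31]}, value=36

Final answer: 36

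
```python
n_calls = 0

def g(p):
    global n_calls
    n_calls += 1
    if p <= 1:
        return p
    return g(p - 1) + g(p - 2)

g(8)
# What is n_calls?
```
Call trace (a repeated sub-call is expanded the first time; later identical calls just restate its return value):
g(p=8)
  g(p=7)
    g(p=6)
      g(p=5)
        g(p=4)
          g(p=3)
            g(p=2)
              g(p=1)
              -> return 1
              g(p=0)
              -> return 0
            -> return 1
            g(p=1)
            -> return 1
          -> return 2
          g(p=2) -> return 1  (same call as traced above)
        -> return 3
        g(p=3) -> return 2  (same call as traced above)
      -> return 5
      g(p=4) -> return 3  (same call as traced above)
    -> return 8
    g(p=5) -> return 5  (same call as traced above)
  -> return 13
  g(p=6) -> return 8  (same call as traced above)
-> return 21

n_calls is incremented once per call, so count the calls in each subtree. Let C(p) = number of calls made by g(p).
C(0) = C(1) = 1 (base case, no recursion); C(p) = 1 + C(p - 1) + C(p - 2) otherwise.
C(2) = 1 + C(1) + C(0) = 1 + 1 + 1 = 3
C(3) = 1 + C(2) + C(1) = 1 + 3 + 1 = 5
C(4) = 1 + C(3) + C(2) = 1 + 5 + 3 = 9
C(5) = 1 + C(4) + C(3) = 1 + 9 + 5 = 15
C(6) = 1 + C(5) + C(4) = 1 + 15 + 9 = 25
C(7) = 1 + C(6) + C(5) = 1 + 25 + 15 = 41
C(8) = 1 + C(7) + C(6) = 1 + 41 + 25 = 67
n_calls = C(8) = 67

Final answer: 67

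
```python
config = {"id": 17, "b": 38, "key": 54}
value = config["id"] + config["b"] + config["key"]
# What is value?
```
Trace:
  config={'id': 17, 'b': 38, 'key': 54}
  config={'id': 17, 'b': 38, 'key': 54}, value=109

Final answer: 109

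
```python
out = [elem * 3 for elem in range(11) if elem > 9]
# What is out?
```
Trace:
  elem=0
  elem=1
  elem=2
  elem=3
  elem=4
  elem=5
  elem=6
  elem=7
  elem=8
  elem=9
  elem=10
  out=[30]

Final answer: [30]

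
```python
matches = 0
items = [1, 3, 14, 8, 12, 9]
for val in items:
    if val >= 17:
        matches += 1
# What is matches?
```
Trace:
  matches=0
  matches=0, val=1
  matches=0, val=3
  matches=0, val=14
  matches=0, val=8
  matches=0, val=12
  matches=0, val=9

Final answer: 0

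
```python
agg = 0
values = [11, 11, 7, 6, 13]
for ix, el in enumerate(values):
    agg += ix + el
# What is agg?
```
Trace:
  agg=0
  agg=11, ix=0, el=11
  agg=23, ix=1, el=11
  agg=32, ix=2, el=7
  agg=41, ix=3, el=6
  agg=58, ix=4, el=13

Final answer: 58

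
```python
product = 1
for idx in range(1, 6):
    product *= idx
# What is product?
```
Trace:
  product=1
  product=1, idx=1
  product=2, idx=2
  product=6, idx=3
  product=24, idx=4
  product=120, idx=5

Final answer: 120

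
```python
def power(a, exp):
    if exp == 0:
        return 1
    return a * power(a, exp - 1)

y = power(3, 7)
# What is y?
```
Call trace:
power(a=3, exp=7)
  power(a=3, exp=6)
    power(a=3, exp=5)
      power(a=3, exp=4)
        power(a=3, exp=3)
          power(a=3, exp=2)
            power(a=3, exp=1)
              power(a=3, exp=0)
              -> return 1
            -> return 3
          -> return 9
        -> return 27
      -> return 81
    -> return 243
  -> return 729
-> return 2187

Final answer: 2187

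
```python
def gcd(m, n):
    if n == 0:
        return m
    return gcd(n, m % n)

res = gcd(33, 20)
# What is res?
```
Call trace:
gcd(m=33, n=20)
  gcd(m=20, n=13)
    gcd(m=13, n=7)
      gcd(m=7, n=6)
        gcd(m=6, n=1)
          gcd(m=1, n=0)
          -> return 1
        -> return 1
      -> return 1
    -> return 1
  -> return 1
-> return 1

Final answer: 1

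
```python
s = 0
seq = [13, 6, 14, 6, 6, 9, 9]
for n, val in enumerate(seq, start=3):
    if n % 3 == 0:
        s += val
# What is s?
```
Trace:
  s=0
  s=13, n=3, val=13
  s=13, n=4, val=6
  s=13, n=5, val=14
  s=19, n=6, val=6
  s=19, n=7, val=6
  s=19, n=8, val=9
  s=28, n=9, val=9

Final answer: 28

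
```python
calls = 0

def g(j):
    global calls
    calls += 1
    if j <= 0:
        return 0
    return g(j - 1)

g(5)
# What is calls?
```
Call trace:
g(j=5)
  g(j=4)
    g(j=3)
      g(j=2)
        g(j=1)
          g(j=0)
          -> return 0
        -> return 0
      -> return 0
    -> return 0
  -> return 0
-> return 0

calls is incremented once per call. g is entered once for each j = 5, 4, 3, 2, 1, 0 (the j <= 0 call returns without recursing), i.e. 5 + 1 calls.
calls = 6

Final answer: 6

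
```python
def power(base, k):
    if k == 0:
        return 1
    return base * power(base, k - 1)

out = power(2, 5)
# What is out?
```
Call trace:
power(base=2, k=5)
  power(base=2, k=4)
    power(base=2, k=3)
      power(base=2, k=2)
        power(base=2, k=1)
          power(base=2, k=0)
          -> return 1
        -> return 2
      -> return 4
    -> return 8
  -> return 16
-> return 32

Final answer: 32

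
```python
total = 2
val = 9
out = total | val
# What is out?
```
Trace:
  total=2
  total=2, val=9
  total=2, val=9, out=11

Final answer: 11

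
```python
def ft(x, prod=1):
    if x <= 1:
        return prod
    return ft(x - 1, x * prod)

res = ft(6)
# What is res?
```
Call trace:
ft(x=6, prod=1)
  ft(x=5, prod=6)
    ft(x=4, prod=30)
      ft(x=3, prod=120)
        ft(x=2, prod=360)
          ft(x=1, prod=720)
          -> return 720
        -> return 720
      -> return 720
    -> return 720
  -> return 720
-> return 720

Final answer: 720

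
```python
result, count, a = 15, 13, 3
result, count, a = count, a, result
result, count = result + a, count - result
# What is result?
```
Trace:
  result=15, count=13, a=3
  result=13, count=3, a=15
  result=28, count=-10, a=15

Final answer: 28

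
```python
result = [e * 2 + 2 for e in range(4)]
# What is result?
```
Trace:
  e=0
  e=1
  e=2
  e=3
  result=[2, 4, 6, 8]

Final answer: [2, 4, 6, 8]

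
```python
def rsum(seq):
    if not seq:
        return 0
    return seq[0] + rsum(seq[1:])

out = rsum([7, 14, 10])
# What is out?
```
Call trace:
rsum(seq=[7, 14, 10])
  rsum(seq=[14, 10])
    rsum(seq=[10])
      rsum(seq=[])
      -> return 0
    -> return 10
  -> return 24
-> return 31

Final answer: 31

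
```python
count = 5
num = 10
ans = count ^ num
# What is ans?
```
Trace:
  count=5
  count=5, num=10
  count=5, num=10, ans=15

Final answer: 15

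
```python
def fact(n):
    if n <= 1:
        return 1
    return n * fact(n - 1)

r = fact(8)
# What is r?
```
Call trace:
fact(n=8)
  fact(n=7)
    fact(n=6)
      fact(n=5)
        fact(n=4)
          fact(n=3)
            fact(n=2)
              fact(n=1)
              -> return 1
            -> return 2
          -> return 6
        -> return 24
      -> return 120
    -> return 720
  -> return 5040
-> return 40320

Final answer: 40320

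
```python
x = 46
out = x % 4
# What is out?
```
Trace:
  x=46
  x=46, out=2

Final answer: 2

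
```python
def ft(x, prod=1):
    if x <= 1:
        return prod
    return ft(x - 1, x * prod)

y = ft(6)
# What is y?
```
Call trace:
ft(x=6, prod=1)
  ft(x=5, prod=6)
    ft(x=4, prod=30)
      ft(x=3, prod=120)
        ft(x=2, prod=360)
          ft(x=1, prod=720)
          -> return 720
        -> return 720
      -> return 720
    -> return 720
  -> return 720
-> return 720

Final answer: 720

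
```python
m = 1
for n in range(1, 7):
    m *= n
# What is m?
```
Trace:
  m=1
  m=1, n=1
  m=2, n=2
  m=6, n=3
  m=24, n=4
  m=120, n=5
  m=720, n=6

Final answer: 720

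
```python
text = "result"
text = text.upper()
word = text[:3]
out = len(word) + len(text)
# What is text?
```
Trace:
  text='result'
  text='RESULT'
  text='RESULT', word='RES'
  text='RESULT', word='RES', out=9

Final answer: 'RESULT'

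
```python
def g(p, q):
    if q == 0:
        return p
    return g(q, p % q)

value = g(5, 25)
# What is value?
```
Call trace:
g(p=5, q=25)
  g(p=25, q=5)
    g(p=5, q=0)
    -> return 5
  -> return 5
-> return 5

Final answer: 5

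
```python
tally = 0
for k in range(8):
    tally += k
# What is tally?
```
Trace:
  tally=0
  tally=0, k=0
  tally=1, k=1
  tally=3, k=2
  tally=6, k=3
  tally=10, k=4
  tally=15, k=5
  tally=21, k=6
  tally=28, k=7

Final answer: 28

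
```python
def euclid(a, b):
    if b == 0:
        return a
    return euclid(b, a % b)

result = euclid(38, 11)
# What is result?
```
Call trace:
euclid(a=38, b=11)
  euclid(a=11, b=5)
    euclid(a=5, b=1)
      euclid(a=1, b=0)
      -> return 1
    -> return 1
  -> return 1
-> return 1

Final answer: 1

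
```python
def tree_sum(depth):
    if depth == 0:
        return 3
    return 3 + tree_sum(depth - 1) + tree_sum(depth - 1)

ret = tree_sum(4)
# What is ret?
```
Call trace (a repeated sub-call is expanded the first time; later identical calls just restate its return value):
tree_sum(depth=4)
  tree_sum(depth=3)
    tree_sum(depth=2)
      tree_sum(depth=1)
        tree_sum(depth=0)
        -> return 3
        tree_sum(depth=0)
        -> return 3
      -> return 9
      tree_sum(depth=1) -> return 9  (same call as traced above)
    -> return 21
    tree_sum(depth=2) -> return 21  (same call as traced above)
  -> return 45
  tree_sum(depth=3) -> return 45  (same call as traced above)
-> return 93

Final answer: 93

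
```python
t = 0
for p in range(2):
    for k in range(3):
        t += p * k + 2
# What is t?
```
Trace:
  t=0
  t=2, p=0, k=0
  t=4, p=0, k=1
  t=6, p=0, k=2
  t=8, p=1, k=0
  t=11, p=1, k=1
  t=15, p=1, k=2

Final answer: 15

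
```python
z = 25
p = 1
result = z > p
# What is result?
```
Trace:
  z=25
  z=25, p=1
  z=25, p=1, result=True

Final answer: True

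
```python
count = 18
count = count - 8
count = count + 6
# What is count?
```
Trace:
  count=18
  count=10
  count=16

Final answer: 16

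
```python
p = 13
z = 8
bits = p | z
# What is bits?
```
Trace:
  p=13
  p=13, z=8
  p=13, z=8, bits=13

Final answer: 13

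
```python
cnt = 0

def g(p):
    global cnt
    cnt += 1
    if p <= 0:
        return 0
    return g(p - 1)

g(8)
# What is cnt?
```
Call trace:
g(p=8)
  g(p=7)
    g(p=6)
      g(p=5)
        g(p=4)
          g(p=3)
            g(p=2)
              g(p=1)
                g(p=0)
                -> return 0
              -> return 0
            -> return 0
          -> return 0
        -> return 0
      -> return 0
    -> return 0
  -> return 0
-> return 0

cnt is incremented once per call. g is entered once for each p = 8, 7, 6, 5, 4, 3, 2, 1, 0 (the p <= 0 call returns without recursing), i.e. 8 + 1 calls.
cnt = 9

Final answer: 9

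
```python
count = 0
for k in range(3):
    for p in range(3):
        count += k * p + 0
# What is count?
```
Trace:
  count=0
  count=0, k=0, p=0
  count=0, k=0, p=1
  count=0, k=0, p=2
  count=0, k=1, p=0
  count=1, k=1, p=1
  count=3, k=1, p=2
  count=3, k=2, p=0
  count=5, k=2, p=1
  count=9, k=2, p=2

Final answer: 9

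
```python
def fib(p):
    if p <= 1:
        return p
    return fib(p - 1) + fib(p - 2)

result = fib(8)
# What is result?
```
Call trace (a repeated sub-call is expanded the first time; later identical calls just restate its return value):
fib(p=8)
  fib(p=7)
    fib(p=6)
      fib(p=5)
        fib(p=4)
          fib(p=3)
            fib(p=2)
              fib(p=1)
              -> return 1
              fib(p=0)
              -> return 0
            -> return 1
            fib(p=1)
            -> return 1
          -> return 2
          fib(p=2) -> return 1  (same call as traced above)
        -> return 3
        fib(p=3) -> return 2  (same call as traced above)
      -> return 5
      fib(p=4) -> return 3  (same call as traced above)
    -> return 8
    fib(p=5) -> return 5  (same call as traced above)
  -> return 13
  fib(p=6) -> return 8  (same call as traced above)
-> return 21

Final answer: 21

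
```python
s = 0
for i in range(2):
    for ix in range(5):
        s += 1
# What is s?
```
Trace:
  s=0
  s=1, i=0, ix=0
  s=2, i=0, ix=1
  s=3, i=0, ix=2
  s=4, i=0, ix=3
  s=5, i=0, ix=4
  s=6, i=1, ix=0
  s=7, i=1, ix=1
  s=8, i=1, ix=2
  s=9, i=1, ix=3
  s=10, i=1, ix=4

Final answer: 10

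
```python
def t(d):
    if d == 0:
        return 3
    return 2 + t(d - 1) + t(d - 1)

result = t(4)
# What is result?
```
Call trace (a repeated sub-call is expanded the first time; later identical calls just restate its return value):
t(d=4)
  t(d=3)
    t(d=2)
      t(d=1)
        t(d=0)
        -> return 3
        t(d=0)
        -> return 3
      -> return 8
      t(d=1) -> return 8  (same call as traced above)
    -> return 18
    t(d=2) -> return 18  (same call as traced above)
  -> return 38
  t(d=3) -> return 38  (same call as traced above)
-> return 78

Final answer: 78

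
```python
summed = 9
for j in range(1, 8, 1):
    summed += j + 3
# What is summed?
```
Trace:
  summed=9
  summed=13, j=1
  summed=18, j=2
  summed=24, j=3
  summed=31, j=4
  summed=39, j=5
  summed=48, j=6
  summed=58, j=7

Final answer: 58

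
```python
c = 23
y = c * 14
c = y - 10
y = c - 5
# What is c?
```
Trace:
  c=23
  c=23, y=322
  c=312, y=322
  c=312, y=307

Final answer: 312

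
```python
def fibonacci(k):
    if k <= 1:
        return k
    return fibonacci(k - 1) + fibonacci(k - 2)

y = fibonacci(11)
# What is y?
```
Call trace (a repeated sub-call is expanded the first time; later identical calls just restate its return value):
fibonacci(k=11)
  fibonacci(k=10)
    fibonacci(k=9)
      fibonacci(k=8)
        fibonacci(k=7)
          fibonacci(k=6)
            fibonacci(k=5)
              fibonacci(k=4)
                fibonacci(k=3)
                  fibonacci(k=2)
                    fibonacci(k=1)
                    -> return 1
                    fibonacci(k=0)
                    -> return 0
                  -> return 1
                  fibonacci(k=1)
                  -> return 1
                -> return 2
                fibonacci(k=2) -> return 1  (same call as traced above)
              -> return 3
              fibonacci(k=3) -> return 2  (same call as traced above)
            -> return 5
            fibonacci(k=4) -> return 3  (same call as traced above)
          -> return 8
          fibonacci(k=5) -> return 5  (same call as traced above)
        -> return 13
        fibonacci(k=6) -> return 8  (same call as traced above)
      -> return 21
      fibonacci(k=7) -> return 13  (same call as traced above)
    -> return 34
    fibonacci(k=8) -> return 21  (same call as traced above)
  -> return 55
  fibonacci(k=9) -> return 34  (same call as traced above)
-> return 89

Final answer: 89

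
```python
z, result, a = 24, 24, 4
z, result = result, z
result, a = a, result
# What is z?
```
Trace:
  z=24, result=24, a=4
  z=24, result=24, a=4
  z=24, result=4, a=24

Final answer: 24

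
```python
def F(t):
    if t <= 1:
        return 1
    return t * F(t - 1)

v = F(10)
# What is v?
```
Call trace:
F(t=10)
  F(t=9)
    F(t=8)
      F(t=7)
        F(t=6)
          F(t=5)
            F(t=4)
              F(t=3)
                F(t=2)
                  F(t=1)
                  -> return 1
                -> return 2
              -> return 6
            -> return 24
          -> return 120
        -> return 720
      -> return 5040
    -> return 40320
  -> return 362880
-> return 3628800

Final answer: 3628800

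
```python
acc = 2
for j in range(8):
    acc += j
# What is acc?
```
Trace:
  acc=2
  acc=2, j=0
  acc=3, j=1
  acc=5, j=2
  acc=8, j=3
  acc=12, j=4
  acc=17, j=5
  acc=23, j=6
  acc=30, j=7

Final answer: 30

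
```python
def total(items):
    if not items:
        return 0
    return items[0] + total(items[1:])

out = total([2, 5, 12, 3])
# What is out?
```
Call trace:
total(items=[2, 5, 12, 3])
  total(items=[5, 12, 3])
    total(items=[12, 3])
      total(items=[3])
        total(items=[])
        -> return 0
      -> return 3
    -> return 15
  -> return 20
-> return 22

Final answer: 22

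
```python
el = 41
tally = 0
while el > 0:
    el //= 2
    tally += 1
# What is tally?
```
Trace:
  el=41
  el=41, tally=0
  el=20, tally=1
  el=10, tally=2
  el=5, tally=3
  el=2, tally=4
  el=1, tally=5
  el=0, tally=6

Final answer: 6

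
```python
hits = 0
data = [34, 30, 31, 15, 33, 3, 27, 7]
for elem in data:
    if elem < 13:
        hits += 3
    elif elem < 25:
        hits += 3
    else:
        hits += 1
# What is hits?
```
Trace:
  hits=0
  hits=1, elem=34
  hits=2, elem=30
  hits=3, elem=31
  hits=6, elem=15
  hits=7, elem=33
  hits=10, elem=3
  hits=11, elem=27
  hits=14, elem=7

Final answer: 14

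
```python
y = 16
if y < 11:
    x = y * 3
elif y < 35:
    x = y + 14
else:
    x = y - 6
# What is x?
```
Trace:
  y=16
  y=16, x=30

Final answer: 30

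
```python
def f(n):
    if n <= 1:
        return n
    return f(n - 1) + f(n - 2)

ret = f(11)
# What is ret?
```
Call trace (a repeated sub-call is expanded the first time; later identical calls just restate its return value):
f(n=11)
  f(n=10)
    f(n=9)
      f(n=8)
        f(n=7)
          f(n=6)
            f(n=5)
              f(n=4)
                f(n=3)
                  f(n=2)
                    f(n=1)
                    -> return 1
                    f(n=0)
                    -> return 0
                  -> return 1
                  f(n=1)
                  -> return 1
                -> return 2
                f(n=2) -> return 1  (same call as traced above)
              -> return 3
              f(n=3) -> return 2  (same call as traced above)
            -> return 5
            f(n=4) -> return 3  (same call as traced above)
          -> return 8
          f(n=5) -> return 5  (same call as traced above)
        -> return 13
        f(n=6) -> return 8  (same call as traced above)
      -> return 21
      f(n=7) -> return 13  (same call as traced above)
    -> return 34
    f(n=8) -> return 21  (same call as traced above)
  -> return 55
  f(n=9) -> return 34  (same call as traced above)
-> return 89

Final answer: 89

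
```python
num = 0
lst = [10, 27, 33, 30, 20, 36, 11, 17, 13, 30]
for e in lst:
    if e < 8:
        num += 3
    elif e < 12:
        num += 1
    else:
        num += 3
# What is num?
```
Trace:
  num=0
  num=1, e=10
  num=4, e=27
  num=7, e=33
  num=10, e=30
  num=13, e=20
  num=16, e=36
  num=17, e=11
  num=20, e=17
  num=23, e=13
  num=26, e=30

Final answer: 26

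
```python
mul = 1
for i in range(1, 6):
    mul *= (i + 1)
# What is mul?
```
Trace:
  mul=1
  mul=2, i=1
  mul=6, i=2
  mul=24, i=3
  mul=120, i=4
  mul=720, i=5

Final answer: 720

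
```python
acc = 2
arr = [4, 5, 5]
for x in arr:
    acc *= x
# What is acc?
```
Trace:
  acc=2
  acc=8, x=4
  acc=40, x=5
  acc=200, x=5

Final answer: 200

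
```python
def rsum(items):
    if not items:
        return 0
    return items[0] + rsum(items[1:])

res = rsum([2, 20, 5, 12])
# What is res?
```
Call trace:
rsum(items=[2, 20, 5, 12])
  rsum(items=[20, 5, 12])
    rsum(items=[5, 12])
      rsum(items=[12])
        rsum(items=[])
        -> return 0
      -> return 12
    -> return 17
  -> return 37
-> return 39

Final answer: 39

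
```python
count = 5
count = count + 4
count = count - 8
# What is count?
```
Trace:
  count=5
  count=9
  count=1

Final answer: 1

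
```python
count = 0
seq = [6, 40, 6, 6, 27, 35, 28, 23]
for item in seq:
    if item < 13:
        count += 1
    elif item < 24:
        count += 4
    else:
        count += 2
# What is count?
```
Trace:
  count=0
  count=1, item=6
  count=3, item=40
  count=4, item=6
  count=5, item=6
  count=7, item=27
  count=9, item=35
  count=11, item=28
  count=15, item=23

Final answer: 15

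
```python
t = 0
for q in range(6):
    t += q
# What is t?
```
Trace:
  t=0
  t=0, q=0
  t=1, q=1
  t=3, q=2
  t=6, q=3
  t=10, q=4
  t=15, q=5

Final answer: 15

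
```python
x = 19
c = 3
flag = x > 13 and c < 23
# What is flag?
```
Trace:
  x=19
  x=19, c=3
  x=19, c=3, flag=True

Final answer: True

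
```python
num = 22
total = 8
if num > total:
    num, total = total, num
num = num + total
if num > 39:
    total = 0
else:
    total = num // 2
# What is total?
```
Trace:
  num=22
  num=22, total=8
  num=8, total=22
  num=30, total=22
  num=30, total=15

Final answer: 15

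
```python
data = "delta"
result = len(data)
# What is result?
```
Trace:
  data='delta'
  data='delta', result=5

Final answer: 5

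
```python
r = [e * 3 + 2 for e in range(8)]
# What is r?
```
Trace:
  e=0
  e=1
  e=2
  e=3
  e=4
  e=5
  e=6
  e=7
  r=[2, 5, 8, 11, 14, 17, 20, 23]

Final answer: [2, 5, 8, 11, 14, 17, 20, 23]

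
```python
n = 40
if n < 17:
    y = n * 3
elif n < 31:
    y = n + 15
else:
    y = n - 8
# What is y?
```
Trace:
  n=40
  n=40, y=32

Final answer: 32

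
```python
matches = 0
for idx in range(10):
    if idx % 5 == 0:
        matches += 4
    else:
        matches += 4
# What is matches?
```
Trace:
  matches=0
  matches=4, idx=0
  matches=8, idx=1
  matches=12, idx=2
  matches=16, idx=3
  matches=20, idx=4
  matches=24, idx=5
  matches=28, idx=6
  matches=32, idx=7
  matches=36, idx=8
  matches=40, idx=9

Final answer: 40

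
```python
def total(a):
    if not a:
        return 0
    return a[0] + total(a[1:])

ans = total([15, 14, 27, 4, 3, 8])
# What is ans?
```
Call trace:
total(a=[15, 14, 27, 4, 3, 8])
  total(a=[14, 27, 4, 3, 8])
    total(a=[27, 4, 3, 8])
      total(a=[4, 3, 8])
        total(a=[3, 8])
          total(a=[8])
            total(a=[])
            -> return 0
          -> return 8
        -> return 11
      -> return 15
    -> return 42
  -> return 56
-> return 71

Final answer: 71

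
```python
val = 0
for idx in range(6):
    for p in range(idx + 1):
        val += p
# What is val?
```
Trace:
  val=0
  val=0, idx=0, p=0
  val=0, idx=1, p=0
  val=1, idx=1, p=1
  val=1, idx=2, p=0
  val=2, idx=2, p=1
  val=4, idx=2, p=2
  val=4, idx=3, p=0
  val=5, idx=3, p=1
  val=7, idx=3, p=2
  val=10, idx=3, p=3
  val=10, idx=4, p=0
  val=11, idx=4, p=1
  val=13, idx=4, p=2
  val=16, idx=4, p=3
  val=20, idx=4, p=4
  val=20, idx=5, p=0
  val=21, idx=5, p=1
  val=23, idx=5, p=2
  val=26, idx=5, p=3
  val=30, idx=5, p=4
  val=35, idx=5, p=5

Final answer: 35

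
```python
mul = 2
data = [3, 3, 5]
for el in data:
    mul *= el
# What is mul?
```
Trace:
  mul=2
  mul=6, el=3
  mul=18, el=3
  mul=90, el=5

Final answer: 90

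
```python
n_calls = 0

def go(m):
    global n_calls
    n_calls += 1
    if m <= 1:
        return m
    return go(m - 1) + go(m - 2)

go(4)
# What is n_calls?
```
Call trace (a repeated sub-call is expanded the first time; later identical calls just restate its return value):
go(m=4)
  go(m=3)
    go(m=2)
      go(m=1)
      -> return 1
      go(m=0)
      -> return 0
    -> return 1
    go(m=1)
    -> return 1
  -> return 2
  go(m=2) -> return 1  (same call as traced above)
-> return 3

n_calls is incremented once per call, so count the calls in each subtree. Let C(m) = number of calls made by go(m).
C(0) = C(1) = 1 (base case, no recursion); C(m) = 1 + C(m - 1) + C(m - 2) otherwise.
C(2) = 1 + C(1) + C(0) = 1 + 1 + 1 = 3
C(3) = 1 + C(2) + C(1) = 1 + 3 + 1 = 5
C(4) = 1 + C(3) + C(2) = 1 + 5 + 3 = 9
n_calls = C(4) = 9

Final answer: 9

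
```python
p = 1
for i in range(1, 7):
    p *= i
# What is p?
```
Trace:
  p=1
  p=1, i=1
  p=2, i=2
  p=6, i=3
  p=24, i=4
  p=120, i=5
  p=720, i=6

Final answer: 720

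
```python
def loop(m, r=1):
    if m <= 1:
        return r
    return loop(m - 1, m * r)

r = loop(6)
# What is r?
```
Call trace:
loop(m=6, r=1)
  loop(m=5, r=6)
    loop(m=4, r=30)
      loop(m=3, r=120)
        loop(m=2, r=360)
          loop(m=1, r=720)
          -> return 720
        -> return 720
      -> return 720
    -> return 720
  -> return 720
-> return 720

Final answer: 720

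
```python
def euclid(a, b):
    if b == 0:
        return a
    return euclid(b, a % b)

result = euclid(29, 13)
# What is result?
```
Call trace:
euclid(a=29, b=13)
  euclid(a=13, b=3)
    euclid(a=3, b=1)
      euclid(a=1, b=0)
      -> return 1
    -> return 1
  -> return 1
-> return 1

Final answer: 1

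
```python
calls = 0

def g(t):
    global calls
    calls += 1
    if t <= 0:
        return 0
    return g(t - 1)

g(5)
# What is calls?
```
Call trace:
g(t=5)
  g(t=4)
    g(t=3)
      g(t=2)
        g(t=1)
          g(t=0)
          -> return 0
        -> return 0
      -> return 0
    -> return 0
  -> return 0
-> return 0

calls is incremented once per call. g is entered once for each t = 5, 4, 3, 2, 1, 0 (the t <= 0 call returns without recursing), i.e. 5 + 1 calls.
calls = 6

Final answer: 6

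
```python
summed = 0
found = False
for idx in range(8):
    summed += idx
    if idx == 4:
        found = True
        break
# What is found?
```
Trace:
  summed=0
  summed=0, found=False
  summed=0, found=False, idx=0
  summed=1, found=False, idx=1
  summed=3, found=False, idx=2
  summed=6, found=False, idx=3
  summed=10, found=True, idx=4

Final answer: True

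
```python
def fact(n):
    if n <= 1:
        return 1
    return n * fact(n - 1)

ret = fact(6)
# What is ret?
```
Call trace:
fact(n=6)
  fact(n=5)
    fact(n=4)
      fact(n=3)
        fact(n=2)
          fact(n=1)
          -> return 1
        -> return 2
      -> return 6
    -> return 24
  -> return 120
-> return 720

Final answer: 720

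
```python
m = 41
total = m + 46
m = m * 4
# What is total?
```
Trace:
  m=41
  m=41, total=87
  m=164, total=87

Final answer: 87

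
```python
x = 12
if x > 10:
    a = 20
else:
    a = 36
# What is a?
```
Trace:
  x=12
  x=12, a=20

Final answer: 20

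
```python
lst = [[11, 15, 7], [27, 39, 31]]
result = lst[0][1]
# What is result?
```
Trace:
  lst=[[11, 15, 7], [27, 39, 31]]
  lst=[[11, 15, 7], [27, 39, 31]], result=15

Final answer: 15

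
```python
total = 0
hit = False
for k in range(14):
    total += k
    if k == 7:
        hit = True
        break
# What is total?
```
Trace:
  total=0
  total=0, hit=False
  total=0, hit=False, k=0
  total=1, hit=False, k=1
  total=3, hit=False, k=2
  total=6, hit=False, k=3
  total=10, hit=False, k=4
  total=15, hit=False, k=5
  total=21, hit=False, k=6
  total=28, hit=True, k=7

Final answer: 28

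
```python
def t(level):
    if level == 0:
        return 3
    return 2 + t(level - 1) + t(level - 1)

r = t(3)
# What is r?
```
Call trace (a repeated sub-call is expanded the first time; later identical calls just restate its return value):
t(level=3)
  t(level=2)
    t(level=1)
      t(level=0)
      -> return 3
      t(level=0)
      -> return 3
    -> return 8
    t(level=1) -> return 8  (same call as traced above)
  -> return 18
  t(level=2) -> return 18  (same call as traced above)
-> return 38

Final answer: 38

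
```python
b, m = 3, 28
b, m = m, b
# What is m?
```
Trace:
  b=3, m=28
  b=28, m=3

Final answer: 3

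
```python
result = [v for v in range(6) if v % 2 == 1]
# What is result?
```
Trace:
  v=0
  v=1
  v=2
  v=3
  v=4
  v=5
  result=[1, 3, 5]

Final answer: [1, 3, 5]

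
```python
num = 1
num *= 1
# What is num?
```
Trace:
  num=1
  num=1

Final answer: 1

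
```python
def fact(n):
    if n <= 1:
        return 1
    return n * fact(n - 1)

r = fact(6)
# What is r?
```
Call trace:
fact(n=6)
  fact(n=5)
    fact(n=4)
      fact(n=3)
        fact(n=2)
          fact(n=1)
          -> return 1
        -> return 2
      -> return 6
    -> return 24
  -> return 120
-> return 720

Final answer: 720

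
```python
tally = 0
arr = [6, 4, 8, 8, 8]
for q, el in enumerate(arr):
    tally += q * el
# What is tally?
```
Trace:
  tally=0
  tally=0, q=0, el=6
  tally=4, q=1, el=4
  tally=20, q=2, el=8
  tally=44, q=3, el=8
  tally=76, q=4, el=8

Final answer: 76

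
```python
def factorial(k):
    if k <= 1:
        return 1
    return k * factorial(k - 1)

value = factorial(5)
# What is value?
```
Call trace:
factorial(k=5)
  factorial(k=4)
    factorial(k=3)
      factorial(k=2)
        factorial(k=1)
        -> return 1
      -> return 2
    -> return 6
  -> return 24
-> return 120

Final answer: 120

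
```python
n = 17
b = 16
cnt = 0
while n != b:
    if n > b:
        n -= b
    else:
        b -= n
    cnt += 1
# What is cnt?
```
Trace:
  n=17
  n=17, b=16
  n=17, b=16, cnt=0
  n=1, b=16, cnt=1
  n=1, b=15, cnt=2
  n=1, b=14, cnt=3
  n=1, b=13, cnt=4
  n=1, b=12, cnt=5
  n=1, b=11, cnt=6
  n=1, b=10, cnt=7
  n=1, b=9, cnt=8
  n=1, b=8, cnt=9
  n=1, b=7, cnt=10
  n=1, b=6, cnt=11
  n=1, b=5, cnt=12
  n=1, b=4, cnt=13
  n=1, b=3, cnt=14
  n=1, b=2, cnt=15
  n=1, b=1, cnt=16

Final answer: 16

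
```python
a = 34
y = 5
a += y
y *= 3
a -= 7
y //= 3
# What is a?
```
Trace:
  a=34
  a=34, y=5
  a=39, y=5
  a=39, y=15
  a=32, y=15
  a=32, y=5

Final answer: 32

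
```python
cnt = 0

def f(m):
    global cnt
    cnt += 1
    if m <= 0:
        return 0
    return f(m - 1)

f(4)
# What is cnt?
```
Call trace:
f(m=4)
  f(m=3)
    f(m=2)
      f(m=1)
        f(m=0)
        -> return 0
      -> return 0
    -> return 0
  -> return 0
-> return 0

cnt is incremented once per call. f is entered once for each m = 4, 3, 2, 1, 0 (the m <= 0 call returns without recursing), i.e. 4 + 1 calls.
cnt = 5

Final answer: 5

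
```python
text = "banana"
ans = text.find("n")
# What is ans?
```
Trace:
  text='banana'
  text='banana', ans=2

Final answer: 2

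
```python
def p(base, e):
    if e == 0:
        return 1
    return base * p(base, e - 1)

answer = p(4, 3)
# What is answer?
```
Call trace:
p(base=4, e=3)
  p(base=4, e=2)
    p(base=4, e=1)
      p(base=4, e=0)
      -> return 1
    -> return 4
  -> return 16
-> return 64

Final answer: 64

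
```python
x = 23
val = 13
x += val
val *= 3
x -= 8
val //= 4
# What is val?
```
Trace:
  x=23
  x=23, val=13
  x=36, val=13
  x=36, val=39
  x=28, val=39
  x=28, val=9

Final answer: 9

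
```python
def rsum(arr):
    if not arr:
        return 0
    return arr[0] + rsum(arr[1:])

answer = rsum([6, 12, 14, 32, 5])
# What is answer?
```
Call trace:
rsum(arr=[6, 12, 14, 32, 5])
  rsum(arr=[12, 14, 32, 5])
    rsum(arr=[14, 32, 5])
      rsum(arr=[32, 5])
        rsum(arr=[5])
          rsum(arr=[])
          -> return 0
        -> return 5
      -> return 37
    -> return 51
  -> return 63
-> return 69

Final answer: 69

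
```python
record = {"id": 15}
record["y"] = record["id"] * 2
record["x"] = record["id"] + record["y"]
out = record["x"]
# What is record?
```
Trace:
  record={'id': 15}
  record={'id': 15, 'y': 30}
  record={'id': 15, 'y': 30, 'x': 45}
  record={'id': 15, 'y': 30, 'x': 45}, out=45

Final answer: {'id': 15, 'y': 30, 'x': 45}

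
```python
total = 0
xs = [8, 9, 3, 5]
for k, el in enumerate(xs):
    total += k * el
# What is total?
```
Trace:
  total=0
  total=0, k=0, el=8
  total=9, k=1, el=9
  total=15, k=2, el=3
  total=30, k=3, el=5

Final answer: 30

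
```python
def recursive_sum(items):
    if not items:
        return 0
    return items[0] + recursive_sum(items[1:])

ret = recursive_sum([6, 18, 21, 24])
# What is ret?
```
Call trace:
recursive_sum(items=[6, 18, 21, 24])
  recursive_sum(items=[18, 21, 24])
    recursive_sum(items=[21, 24])
      recursive_sum(items=[24])
        recursive_sum(items=[])
        -> return 0
      -> return 24
    -> return 45
  -> return 63
-> return 69

Final answer: 69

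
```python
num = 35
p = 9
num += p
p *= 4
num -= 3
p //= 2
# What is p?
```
Trace:
  num=35
  num=35, p=9
  num=44, p=9
  num=44, p=36
  num=41, p=36
  num=41, p=18

Final answer: 18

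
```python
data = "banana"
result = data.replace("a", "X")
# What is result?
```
Trace:
  data='banana'
  data='banana', result='bXnXnX'

Final answer: 'bXnXnX'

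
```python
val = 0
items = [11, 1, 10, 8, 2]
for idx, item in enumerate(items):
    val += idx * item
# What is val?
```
Trace:
  val=0
  val=0, idx=0, item=11
  val=1, idx=1, item=1
  val=21, idx=2, item=10
  val=45, idx=3, item=8
  val=53, idx=4, item=2

Final answer: 53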